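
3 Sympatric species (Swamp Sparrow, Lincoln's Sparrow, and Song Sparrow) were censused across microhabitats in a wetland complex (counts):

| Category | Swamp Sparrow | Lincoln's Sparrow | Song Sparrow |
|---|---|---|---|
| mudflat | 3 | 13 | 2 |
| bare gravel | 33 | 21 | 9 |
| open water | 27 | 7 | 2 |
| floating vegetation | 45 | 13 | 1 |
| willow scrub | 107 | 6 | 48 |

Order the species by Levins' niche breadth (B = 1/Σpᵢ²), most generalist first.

Proportions for Swamp Sparrow (n=215): 3/215=0.0140, 33/215=0.1535, 27/215=0.1256, 45/215=0.2093, 107/215=0.4977
Proportions for Lincoln's Sparrow (n=60): 13/60=0.2167, 21/60=0.3500, 7/60=0.1167, 13/60=0.2167, 6/60=0.1000
Proportions for Song Sparrow (n=62): 2/62=0.0323, 9/62=0.1452, 2/62=0.0323, 1/62=0.0161, 48/62=0.7742
Σp_Swamᵢ² = 0.0140² + 0.1535² + 0.1256² + 0.2093² + 0.4977² = 0.000196 + 0.023562 + 0.015775 + 0.043806 + 0.247705 = 0.331044
B_Swam = 1 / 0.331044 = 3.0207
Σp_Lincᵢ² = 0.2167² + 0.3500² + 0.1167² + 0.2167² + 0.1000² = 0.046959 + 0.122500 + 0.013619 + 0.046959 + 0.010000 = 0.240037
B_Linc = 1 / 0.240037 = 4.1660
Σp_Songᵢ² = 0.0323² + 0.1452² + 0.0323² + 0.0161² + 0.7742² = 0.001043 + 0.021083 + 0.001043 + 0.000259 + 0.599386 = 0.622814
B_Song = 1 / 0.622814 = 1.6056
Ranking by B (broadest → narrowest): Lincoln's Sparrow (4.17) > Swamp Sparrow (3.02) > Song Sparrow (1.61)

Lincoln's Sparrow > Swamp Sparrow > Song Sparrow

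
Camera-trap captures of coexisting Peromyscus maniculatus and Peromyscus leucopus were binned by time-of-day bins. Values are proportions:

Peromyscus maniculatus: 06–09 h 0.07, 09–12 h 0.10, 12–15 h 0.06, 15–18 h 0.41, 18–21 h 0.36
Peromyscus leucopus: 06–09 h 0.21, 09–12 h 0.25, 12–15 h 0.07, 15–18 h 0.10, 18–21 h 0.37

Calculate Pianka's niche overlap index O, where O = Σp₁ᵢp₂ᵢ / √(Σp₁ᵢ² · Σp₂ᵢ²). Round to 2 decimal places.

Σ p₁ᵢp₂ᵢ = 0.0147 + 0.0250 + 0.0042 + 0.0410 + 0.1332 = 0.2181
Σp_1ᵢ² = 0.07² + 0.10² + 0.06² + 0.41² + 0.36² = 0.0049 + 0.0100 + 0.0036 + 0.1681 + 0.1296 = 0.3162
Σp_2ᵢ² = 0.21² + 0.25² + 0.07² + 0.10² + 0.37² = 0.0441 + 0.0625 + 0.0049 + 0.0100 + 0.1369 = 0.2584
O = 0.2181 / √(0.3162 × 0.2584) = 0.2181 / 0.28584 = 0.7630

0.76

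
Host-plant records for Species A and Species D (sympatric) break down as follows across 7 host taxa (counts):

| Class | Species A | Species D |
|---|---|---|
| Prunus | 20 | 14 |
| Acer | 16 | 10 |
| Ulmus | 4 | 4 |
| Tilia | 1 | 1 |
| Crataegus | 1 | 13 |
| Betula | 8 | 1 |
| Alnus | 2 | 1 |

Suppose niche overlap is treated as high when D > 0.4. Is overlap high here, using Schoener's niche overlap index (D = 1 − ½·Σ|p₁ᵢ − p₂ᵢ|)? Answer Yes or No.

Proportions for Species A (n=52): 20/52=0.3846, 16/52=0.3077, 4/52=0.0769, 1/52=0.0192, 1/52=0.0192, 8/52=0.1538, 2/52=0.0385
Proportions for Species D (n=44): 14/44=0.3182, 10/44=0.2273, 4/44=0.0909, 1/44=0.0227, 13/44=0.2955, 1/44=0.0227, 1/44=0.0227
Σ|p₁ᵢ − p₂ᵢ| = 0.0664 + 0.0804 + 0.0140 + 0.0035 + 0.2763 + 0.1311 + 0.0158 = 0.5875
D = 1 − ½ × 0.5875 = 1 − 0.29375 = 0.70625
D = 0.70625 > 0.4 → Yes.

Yes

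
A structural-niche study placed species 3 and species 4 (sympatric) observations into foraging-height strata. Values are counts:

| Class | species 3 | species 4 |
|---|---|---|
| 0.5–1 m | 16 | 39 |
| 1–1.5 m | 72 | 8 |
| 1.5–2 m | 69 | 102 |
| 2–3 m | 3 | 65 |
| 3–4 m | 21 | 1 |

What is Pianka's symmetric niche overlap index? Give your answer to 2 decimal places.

0.64

Proportions for species 3 (n=181): 16/181=0.0884, 72/181=0.3978, 69/181=0.3812, 3/181=0.0166, 21/181=0.1160
Proportions for species 4 (n=215): 39/215=0.1814, 8/215=0.0372, 102/215=0.4744, 65/215=0.3023, 1/215=0.0047
Σ p₁ᵢp₂ᵢ = 0.016036 + 0.014798 + 0.180841 + 0.005018 + 0.000545 = 0.217238
Σp_1ᵢ² = 0.0884² + 0.3978² + 0.3812² + 0.0166² + 0.1160² = 0.007815 + 0.158245 + 0.145313 + 0.000276 + 0.013456 = 0.325105
Σp_2ᵢ² = 0.1814² + 0.0372² + 0.4744² + 0.3023² + 0.0047² = 0.032906 + 0.001384 + 0.225055 + 0.091385 + 0.000022 = 0.350752
O = 0.217238 / √(0.325105 × 0.350752) = 0.217238 / 0.3376851 = 0.6433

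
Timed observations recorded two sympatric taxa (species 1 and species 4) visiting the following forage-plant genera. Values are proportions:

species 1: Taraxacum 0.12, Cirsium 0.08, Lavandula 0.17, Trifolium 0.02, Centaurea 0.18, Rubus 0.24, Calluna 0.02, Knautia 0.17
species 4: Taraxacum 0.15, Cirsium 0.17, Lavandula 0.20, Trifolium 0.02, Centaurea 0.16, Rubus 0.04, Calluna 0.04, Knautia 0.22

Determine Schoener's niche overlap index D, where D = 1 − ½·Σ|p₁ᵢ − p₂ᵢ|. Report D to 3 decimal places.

Σ|p₁ᵢ − p₂ᵢ| = 0.03 + 0.09 + 0.03 + 0.00 + 0.02 + 0.20 + 0.02 + 0.05 = 0.44
D = 1 − ½ × 0.44 = 1 − 0.220 = 0.78000

0.780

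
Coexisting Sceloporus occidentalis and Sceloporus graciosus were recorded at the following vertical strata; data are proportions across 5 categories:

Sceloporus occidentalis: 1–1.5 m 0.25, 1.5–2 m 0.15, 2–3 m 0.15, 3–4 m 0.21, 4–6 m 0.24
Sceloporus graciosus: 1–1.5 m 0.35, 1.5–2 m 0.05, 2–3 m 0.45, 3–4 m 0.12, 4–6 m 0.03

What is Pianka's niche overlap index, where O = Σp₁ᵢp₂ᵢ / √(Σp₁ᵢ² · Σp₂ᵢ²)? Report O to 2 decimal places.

Σ p₁ᵢp₂ᵢ = 0.0875 + 0.0075 + 0.0675 + 0.0252 + 0.0072 = 0.1949
Σp_1ᵢ² = 0.25² + 0.15² + 0.15² + 0.21² + 0.24² = 0.0625 + 0.0225 + 0.0225 + 0.0441 + 0.0576 = 0.2092
Σp_2ᵢ² = 0.35² + 0.05² + 0.45² + 0.12² + 0.03² = 0.1225 + 0.0025 + 0.2025 + 0.0144 + 0.0009 = 0.3428
O = 0.1949 / √(0.2092 × 0.3428) = 0.1949 / 0.26779 = 0.7278

0.73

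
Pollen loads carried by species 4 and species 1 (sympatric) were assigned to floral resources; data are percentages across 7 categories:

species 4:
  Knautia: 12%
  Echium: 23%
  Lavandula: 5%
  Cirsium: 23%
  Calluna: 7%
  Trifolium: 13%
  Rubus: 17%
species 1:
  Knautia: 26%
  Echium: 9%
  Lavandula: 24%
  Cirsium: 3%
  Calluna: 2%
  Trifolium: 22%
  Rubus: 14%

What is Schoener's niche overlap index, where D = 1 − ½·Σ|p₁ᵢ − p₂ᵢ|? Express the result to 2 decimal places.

0.58

Convert percentages to proportions (divide by 100).
Σ|p₁ᵢ − p₂ᵢ| = 0.14 + 0.14 + 0.19 + 0.20 + 0.05 + 0.09 + 0.03 = 0.84
D = 1 − ½ × 0.84 = 1 − 0.420 = 0.5800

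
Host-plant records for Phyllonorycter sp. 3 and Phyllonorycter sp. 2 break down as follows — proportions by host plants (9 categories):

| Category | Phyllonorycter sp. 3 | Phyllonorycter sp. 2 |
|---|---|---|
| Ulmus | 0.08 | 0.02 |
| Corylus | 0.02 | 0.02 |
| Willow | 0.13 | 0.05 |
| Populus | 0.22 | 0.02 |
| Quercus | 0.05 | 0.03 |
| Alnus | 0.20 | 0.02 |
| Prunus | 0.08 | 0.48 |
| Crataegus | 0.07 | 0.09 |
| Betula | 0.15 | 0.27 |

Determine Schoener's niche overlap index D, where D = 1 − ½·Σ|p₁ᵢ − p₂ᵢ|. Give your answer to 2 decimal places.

0.46

Σ|p₁ᵢ − p₂ᵢ| = 0.06 + 0.00 + 0.08 + 0.20 + 0.02 + 0.18 + 0.40 + 0.02 + 0.12 = 1.08
D = 1 − ½ × 1.08 = 1 − 0.540 = 0.4600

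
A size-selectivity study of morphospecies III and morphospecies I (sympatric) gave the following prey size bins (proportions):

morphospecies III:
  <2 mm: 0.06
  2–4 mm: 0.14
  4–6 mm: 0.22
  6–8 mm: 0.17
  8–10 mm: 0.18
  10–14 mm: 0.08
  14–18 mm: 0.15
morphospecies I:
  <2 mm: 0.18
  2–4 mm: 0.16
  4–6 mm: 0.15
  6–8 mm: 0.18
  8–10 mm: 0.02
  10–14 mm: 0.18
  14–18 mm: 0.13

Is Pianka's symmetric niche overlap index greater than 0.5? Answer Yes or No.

Σ p₁ᵢp₂ᵢ = 0.0108 + 0.0224 + 0.0330 + 0.0306 + 0.0036 + 0.0144 + 0.0195 = 0.1343
Σp_1ᵢ² = 0.06² + 0.14² + 0.22² + 0.17² + 0.18² + 0.08² + 0.15² = 0.0036 + 0.0196 + 0.0484 + 0.0289 + 0.0324 + 0.0064 + 0.0225 = 0.1618
Σp_2ᵢ² = 0.18² + 0.16² + 0.15² + 0.18² + 0.02² + 0.18² + 0.13² = 0.0324 + 0.0256 + 0.0225 + 0.0324 + 0.0004 + 0.0324 + 0.0169 = 0.1626
O = 0.1343 / √(0.1618 × 0.1626) = 0.1343 / 0.16220 = 0.8280
O = 0.8280 > 0.5 → Yes.

Yes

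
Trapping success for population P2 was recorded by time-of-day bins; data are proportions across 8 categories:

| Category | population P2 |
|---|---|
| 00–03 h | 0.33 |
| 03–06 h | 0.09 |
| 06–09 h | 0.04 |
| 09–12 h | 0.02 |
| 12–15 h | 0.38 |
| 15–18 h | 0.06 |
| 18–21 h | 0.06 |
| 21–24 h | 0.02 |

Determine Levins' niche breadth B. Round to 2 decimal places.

Σpᵢ² = 0.33² + 0.09² + 0.04² + 0.02² + 0.38² + 0.06² + 0.06² + 0.02² = 0.1089 + 0.0081 + 0.0016 + 0.0004 + 0.1444 + 0.0036 + 0.0036 + 0.0004 = 0.2710
B = 1 / 0.2710 = 3.6900

3.69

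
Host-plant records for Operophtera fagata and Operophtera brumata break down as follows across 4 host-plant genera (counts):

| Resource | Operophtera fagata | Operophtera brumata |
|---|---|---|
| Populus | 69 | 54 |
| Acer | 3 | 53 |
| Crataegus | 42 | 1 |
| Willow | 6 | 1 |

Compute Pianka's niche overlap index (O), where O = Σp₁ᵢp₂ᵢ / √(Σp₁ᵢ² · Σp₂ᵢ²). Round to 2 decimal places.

0.64

Proportions for Operophtera fagata (n=120): 69/120=0.5750, 3/120=0.0250, 42/120=0.3500, 6/120=0.0500
Proportions for Operophtera brumata (n=109): 54/109=0.4954, 53/109=0.4862, 1/109=0.0092, 1/109=0.0092
Σ p₁ᵢp₂ᵢ = 0.284855 + 0.012155 + 0.003220 + 0.000460 = 0.300690
Σp_1ᵢ² = 0.5750² + 0.0250² + 0.3500² + 0.0500² = 0.330625 + 0.000625 + 0.122500 + 0.002500 = 0.456250
Σp_2ᵢ² = 0.4954² + 0.4862² + 0.0092² + 0.0092² = 0.245421 + 0.236390 + 0.000085 + 0.000085 = 0.481981
O = 0.300690 / √(0.456250 × 0.481981) = 0.300690 / 0.4689390 = 0.6412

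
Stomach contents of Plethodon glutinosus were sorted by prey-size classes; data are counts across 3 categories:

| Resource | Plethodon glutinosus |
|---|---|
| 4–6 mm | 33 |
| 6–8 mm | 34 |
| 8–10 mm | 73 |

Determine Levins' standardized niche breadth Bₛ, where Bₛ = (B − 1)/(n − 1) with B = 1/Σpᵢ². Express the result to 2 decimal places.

Proportions for Plethodon glutinosus (n=140): 33/140=0.2357, 34/140=0.2429, 73/140=0.5214
Σpᵢ² = 0.2357² + 0.2429² + 0.5214² = 0.055554 + 0.059000 + 0.271858 = 0.386412
B = 1 / 0.386412 = 2.5879
Bₛ = (B − 1)/(n − 1) = (2.5879 − 1)/(3 − 1) = 1.5879/2 = 0.7940

0.79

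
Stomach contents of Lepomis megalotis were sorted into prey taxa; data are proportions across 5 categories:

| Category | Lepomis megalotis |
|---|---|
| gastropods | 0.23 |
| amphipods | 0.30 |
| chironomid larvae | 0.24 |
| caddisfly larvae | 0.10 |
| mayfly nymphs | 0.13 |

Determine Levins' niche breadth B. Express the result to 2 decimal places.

4.40

Σpᵢ² = 0.23² + 0.30² + 0.24² + 0.10² + 0.13² = 0.0529 + 0.0900 + 0.0576 + 0.0100 + 0.0169 = 0.2274
B = 1 / 0.2274 = 4.3975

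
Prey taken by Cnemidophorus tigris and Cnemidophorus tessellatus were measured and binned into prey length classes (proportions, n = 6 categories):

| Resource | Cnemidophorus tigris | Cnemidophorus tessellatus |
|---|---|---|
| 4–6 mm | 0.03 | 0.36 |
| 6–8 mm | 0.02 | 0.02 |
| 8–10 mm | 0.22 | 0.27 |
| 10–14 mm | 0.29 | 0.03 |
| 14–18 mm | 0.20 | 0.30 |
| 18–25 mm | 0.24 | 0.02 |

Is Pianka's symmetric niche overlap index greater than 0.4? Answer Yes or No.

Σ p₁ᵢp₂ᵢ = 0.0108 + 0.0004 + 0.0594 + 0.0087 + 0.0600 + 0.0048 = 0.1441
Σp_1ᵢ² = 0.03² + 0.02² + 0.22² + 0.29² + 0.20² + 0.24² = 0.0009 + 0.0004 + 0.0484 + 0.0841 + 0.0400 + 0.0576 = 0.2314
Σp_2ᵢ² = 0.36² + 0.02² + 0.27² + 0.03² + 0.30² + 0.02² = 0.1296 + 0.0004 + 0.0729 + 0.0009 + 0.0900 + 0.0004 = 0.2942
O = 0.1441 / √(0.2314 × 0.2942) = 0.1441 / 0.26092 = 0.5523
O = 0.5523 > 0.4 → Yes.

Yes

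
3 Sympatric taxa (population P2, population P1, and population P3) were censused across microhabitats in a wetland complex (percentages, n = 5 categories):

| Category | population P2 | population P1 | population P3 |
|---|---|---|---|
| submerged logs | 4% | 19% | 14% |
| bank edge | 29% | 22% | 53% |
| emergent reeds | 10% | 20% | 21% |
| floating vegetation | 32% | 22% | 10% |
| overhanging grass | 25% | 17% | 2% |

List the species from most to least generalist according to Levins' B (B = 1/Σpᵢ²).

population P1 > population P2 > population P3

Convert percentages to proportions (divide by 100).
Σp_P2ᵢ² = 0.04² + 0.29² + 0.10² + 0.32² + 0.25² = 0.0016 + 0.0841 + 0.0100 + 0.1024 + 0.0625 = 0.2606
B_P2 = 1 / 0.2606 = 3.8373
Σp_P1ᵢ² = 0.19² + 0.22² + 0.20² + 0.22² + 0.17² = 0.0361 + 0.0484 + 0.0400 + 0.0484 + 0.0289 = 0.2018
B_P1 = 1 / 0.2018 = 4.9554
Σp_P3ᵢ² = 0.14² + 0.53² + 0.21² + 0.10² + 0.02² = 0.0196 + 0.2809 + 0.0441 + 0.0100 + 0.0004 = 0.3550
B_P3 = 1 / 0.3550 = 2.8169
Ranking by B (broadest → narrowest): population P1 (4.96) > population P2 (3.84) > population P3 (2.82)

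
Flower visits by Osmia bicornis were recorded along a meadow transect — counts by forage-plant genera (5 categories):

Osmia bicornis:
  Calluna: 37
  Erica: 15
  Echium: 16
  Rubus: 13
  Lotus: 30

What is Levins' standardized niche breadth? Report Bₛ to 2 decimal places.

Proportions for Osmia bicornis (n=111): 37/111=0.3333, 15/111=0.1351, 16/111=0.1441, 13/111=0.1171, 30/111=0.2703
Σpᵢ² = 0.3333² + 0.1351² + 0.1441² + 0.1171² + 0.2703² = 0.111089 + 0.018252 + 0.020765 + 0.013712 + 0.073062 = 0.236880
B = 1 / 0.236880 = 4.2215
Bₛ = (B − 1)/(n − 1) = (4.2215 − 1)/(5 − 1) = 3.2215/4 = 0.8054

0.81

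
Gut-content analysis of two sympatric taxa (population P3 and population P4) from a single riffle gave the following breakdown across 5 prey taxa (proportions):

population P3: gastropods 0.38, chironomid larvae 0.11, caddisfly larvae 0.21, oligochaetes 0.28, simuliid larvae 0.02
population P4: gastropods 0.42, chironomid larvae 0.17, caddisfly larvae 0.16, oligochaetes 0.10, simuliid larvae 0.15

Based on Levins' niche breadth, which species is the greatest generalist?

population P4

Σp_P3ᵢ² = 0.38² + 0.11² + 0.21² + 0.28² + 0.02² = 0.1444 + 0.0121 + 0.0441 + 0.0784 + 0.0004 = 0.2794
B_P3 = 1 / 0.2794 = 3.5791
Σp_P4ᵢ² = 0.42² + 0.17² + 0.16² + 0.10² + 0.15² = 0.1764 + 0.0289 + 0.0256 + 0.0100 + 0.0225 = 0.2634
B_P4 = 1 / 0.2634 = 3.7965
Highest B → broadest niche (most generalist): population P4 (B = 3.80).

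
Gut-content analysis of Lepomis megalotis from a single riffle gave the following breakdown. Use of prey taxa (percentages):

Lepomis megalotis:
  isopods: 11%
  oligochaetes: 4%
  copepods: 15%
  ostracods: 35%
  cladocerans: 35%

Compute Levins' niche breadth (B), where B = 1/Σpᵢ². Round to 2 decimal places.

3.56

Convert percentages to proportions (divide by 100).
Σpᵢ² = 0.11² + 0.04² + 0.15² + 0.35² + 0.35² = 0.0121 + 0.0016 + 0.0225 + 0.1225 + 0.1225 = 0.2812
B = 1 / 0.2812 = 3.5562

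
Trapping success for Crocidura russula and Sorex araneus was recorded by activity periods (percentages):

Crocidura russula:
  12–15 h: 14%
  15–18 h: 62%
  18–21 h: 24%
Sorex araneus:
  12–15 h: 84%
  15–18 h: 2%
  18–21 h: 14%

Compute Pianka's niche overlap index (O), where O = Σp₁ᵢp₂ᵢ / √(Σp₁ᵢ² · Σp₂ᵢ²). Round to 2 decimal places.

Convert percentages to proportions (divide by 100).
Σ p₁ᵢp₂ᵢ = 0.1176 + 0.0124 + 0.0336 = 0.1636
Σp_1ᵢ² = 0.14² + 0.62² + 0.24² = 0.0196 + 0.3844 + 0.0576 = 0.4616
Σp_2ᵢ² = 0.84² + 0.02² + 0.14² = 0.7056 + 0.0004 + 0.0196 = 0.7256
O = 0.1636 / √(0.4616 × 0.7256) = 0.1636 / 0.57874 = 0.2827

0.28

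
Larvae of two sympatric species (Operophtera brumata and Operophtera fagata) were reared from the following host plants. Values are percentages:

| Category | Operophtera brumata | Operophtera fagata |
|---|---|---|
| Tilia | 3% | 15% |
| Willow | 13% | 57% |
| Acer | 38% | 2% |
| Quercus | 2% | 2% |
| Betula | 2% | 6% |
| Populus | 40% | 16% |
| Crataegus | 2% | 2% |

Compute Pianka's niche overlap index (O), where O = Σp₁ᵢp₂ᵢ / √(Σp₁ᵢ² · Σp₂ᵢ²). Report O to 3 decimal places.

Convert percentages to proportions (divide by 100).
Σ p₁ᵢp₂ᵢ = 0.0045 + 0.0741 + 0.0076 + 0.0004 + 0.0012 + 0.0640 + 0.0004 = 0.1522
Σp_1ᵢ² = 0.03² + 0.13² + 0.38² + 0.02² + 0.02² + 0.40² + 0.02² = 0.0009 + 0.0169 + 0.1444 + 0.0004 + 0.0004 + 0.1600 + 0.0004 = 0.3234
Σp_2ᵢ² = 0.15² + 0.57² + 0.02² + 0.02² + 0.06² + 0.16² + 0.02² = 0.0225 + 0.3249 + 0.0004 + 0.0004 + 0.0036 + 0.0256 + 0.0004 = 0.3778
O = 0.1522 / √(0.3234 × 0.3778) = 0.1522 / 0.349543 = 0.43543

0.435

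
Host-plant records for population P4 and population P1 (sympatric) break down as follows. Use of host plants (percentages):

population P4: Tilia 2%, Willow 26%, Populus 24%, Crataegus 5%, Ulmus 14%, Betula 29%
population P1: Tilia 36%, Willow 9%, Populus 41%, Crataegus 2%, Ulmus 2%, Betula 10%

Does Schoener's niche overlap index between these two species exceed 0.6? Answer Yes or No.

Convert percentages to proportions (divide by 100).
Σ|p₁ᵢ − p₂ᵢ| = 0.34 + 0.17 + 0.17 + 0.03 + 0.12 + 0.19 = 1.02
D = 1 − ½ × 1.02 = 1 − 0.510 = 0.4900
D = 0.4900 < 0.6 → No.

No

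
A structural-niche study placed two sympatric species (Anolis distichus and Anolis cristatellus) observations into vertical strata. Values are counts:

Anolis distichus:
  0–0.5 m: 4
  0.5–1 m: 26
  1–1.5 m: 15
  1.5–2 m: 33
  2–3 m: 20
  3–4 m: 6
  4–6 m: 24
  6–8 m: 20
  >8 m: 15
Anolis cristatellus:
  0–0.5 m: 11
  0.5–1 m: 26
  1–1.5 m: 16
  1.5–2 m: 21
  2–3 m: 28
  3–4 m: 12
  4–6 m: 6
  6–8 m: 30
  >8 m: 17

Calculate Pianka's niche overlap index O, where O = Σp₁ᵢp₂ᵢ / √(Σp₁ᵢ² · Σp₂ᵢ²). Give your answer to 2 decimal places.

0.90

Proportions for Anolis distichus (n=163): 4/163=0.0245, 26/163=0.1595, 15/163=0.0920, 33/163=0.2025, 20/163=0.1227, 6/163=0.0368, 24/163=0.1472, 20/163=0.1227, 15/163=0.0920
Proportions for Anolis cristatellus (n=167): 11/167=0.0659, 26/167=0.1557, 16/167=0.0958, 21/167=0.1257, 28/167=0.1677, 12/167=0.0719, 6/167=0.0359, 30/167=0.1796, 17/167=0.1018
Σ p₁ᵢp₂ᵢ = 0.001615 + 0.024834 + 0.008814 + 0.025454 + 0.020577 + 0.002646 + 0.005284 + 0.022037 + 0.009366 = 0.120627
Σp_1ᵢ² = 0.0245² + 0.1595² + 0.0920² + 0.2025² + 0.1227² + 0.0368² + 0.1472² + 0.1227² + 0.0920² = 0.000600 + 0.025440 + 0.008464 + 0.041006 + 0.015055 + 0.001354 + 0.021668 + 0.015055 + 0.008464 = 0.137106
Σp_2ᵢ² = 0.0659² + 0.1557² + 0.0958² + 0.1257² + 0.1677² + 0.0719² + 0.0359² + 0.1796² + 0.1018² = 0.004343 + 0.024242 + 0.009178 + 0.015800 + 0.028123 + 0.005170 + 0.001289 + 0.032256 + 0.010363 = 0.130764
O = 0.120627 / √(0.137106 × 0.130764) = 0.120627 / 0.1338975 = 0.9009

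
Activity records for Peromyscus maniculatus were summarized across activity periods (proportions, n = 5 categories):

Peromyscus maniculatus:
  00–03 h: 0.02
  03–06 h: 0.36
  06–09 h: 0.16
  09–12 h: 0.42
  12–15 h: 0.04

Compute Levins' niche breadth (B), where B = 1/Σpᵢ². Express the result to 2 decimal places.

Σpᵢ² = 0.02² + 0.36² + 0.16² + 0.42² + 0.04² = 0.0004 + 0.1296 + 0.0256 + 0.1764 + 0.0016 = 0.3336
B = 1 / 0.3336 = 2.9976

3.00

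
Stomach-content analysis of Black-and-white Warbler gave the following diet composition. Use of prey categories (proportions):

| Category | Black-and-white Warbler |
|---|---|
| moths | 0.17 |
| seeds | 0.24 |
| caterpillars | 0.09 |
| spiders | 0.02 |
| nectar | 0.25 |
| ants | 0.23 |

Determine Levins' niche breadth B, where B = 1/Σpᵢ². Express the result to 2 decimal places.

Σpᵢ² = 0.17² + 0.24² + 0.09² + 0.02² + 0.25² + 0.23² = 0.0289 + 0.0576 + 0.0081 + 0.0004 + 0.0625 + 0.0529 = 0.2104
B = 1 / 0.2104 = 4.7529

4.75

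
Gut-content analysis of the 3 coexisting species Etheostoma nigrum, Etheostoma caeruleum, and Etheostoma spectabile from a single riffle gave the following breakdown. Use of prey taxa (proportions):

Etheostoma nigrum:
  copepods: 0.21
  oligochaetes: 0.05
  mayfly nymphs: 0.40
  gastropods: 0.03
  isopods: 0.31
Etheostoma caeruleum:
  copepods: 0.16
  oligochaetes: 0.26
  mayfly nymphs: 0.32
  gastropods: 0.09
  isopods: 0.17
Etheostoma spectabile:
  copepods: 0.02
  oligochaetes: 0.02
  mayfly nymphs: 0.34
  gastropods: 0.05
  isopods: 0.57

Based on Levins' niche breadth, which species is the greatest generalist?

Etheostoma caeruleum

Σp_nigrᵢ² = 0.21² + 0.05² + 0.40² + 0.03² + 0.31² = 0.0441 + 0.0025 + 0.1600 + 0.0009 + 0.0961 = 0.3036
B_nigr = 1 / 0.3036 = 3.2938
Σp_caerᵢ² = 0.16² + 0.26² + 0.32² + 0.09² + 0.17² = 0.0256 + 0.0676 + 0.1024 + 0.0081 + 0.0289 = 0.2326
B_caer = 1 / 0.2326 = 4.2992
Σp_specᵢ² = 0.02² + 0.02² + 0.34² + 0.05² + 0.57² = 0.0004 + 0.0004 + 0.1156 + 0.0025 + 0.3249 = 0.4438
B_spec = 1 / 0.4438 = 2.2533
Highest B → broadest niche (most generalist): Etheostoma caeruleum (B = 4.30).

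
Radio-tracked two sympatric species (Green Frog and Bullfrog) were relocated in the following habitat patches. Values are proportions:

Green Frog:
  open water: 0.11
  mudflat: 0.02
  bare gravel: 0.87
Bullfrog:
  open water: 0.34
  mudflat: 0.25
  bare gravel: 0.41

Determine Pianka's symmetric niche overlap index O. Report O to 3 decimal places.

0.773

Σ p₁ᵢp₂ᵢ = 0.0374 + 0.0050 + 0.3567 = 0.3991
Σp_1ᵢ² = 0.11² + 0.02² + 0.87² = 0.0121 + 0.0004 + 0.7569 = 0.7694
Σp_2ᵢ² = 0.34² + 0.25² + 0.41² = 0.1156 + 0.0625 + 0.1681 = 0.3462
O = 0.3991 / √(0.7694 × 0.3462) = 0.3991 / 0.516107 = 0.77329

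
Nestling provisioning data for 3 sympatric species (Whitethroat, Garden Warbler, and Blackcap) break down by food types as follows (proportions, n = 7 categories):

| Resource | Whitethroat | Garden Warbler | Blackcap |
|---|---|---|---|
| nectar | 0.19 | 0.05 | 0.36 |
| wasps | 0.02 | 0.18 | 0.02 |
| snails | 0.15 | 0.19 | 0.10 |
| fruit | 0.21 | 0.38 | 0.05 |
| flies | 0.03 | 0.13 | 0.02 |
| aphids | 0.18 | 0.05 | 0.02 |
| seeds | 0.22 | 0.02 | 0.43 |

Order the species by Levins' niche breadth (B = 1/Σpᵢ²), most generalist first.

Whitethroat > Garden Warbler > Blackcap

Σp_Whitᵢ² = 0.19² + 0.02² + 0.15² + 0.21² + 0.03² + 0.18² + 0.22² = 0.0361 + 0.0004 + 0.0225 + 0.0441 + 0.0009 + 0.0324 + 0.0484 = 0.1848
B_Whit = 1 / 0.1848 = 5.4113
Σp_Warbᵢ² = 0.05² + 0.18² + 0.19² + 0.38² + 0.13² + 0.05² + 0.02² = 0.0025 + 0.0324 + 0.0361 + 0.1444 + 0.0169 + 0.0025 + 0.0004 = 0.2352
B_Warb = 1 / 0.2352 = 4.2517
Σp_Blacᵢ² = 0.36² + 0.02² + 0.10² + 0.05² + 0.02² + 0.02² + 0.43² = 0.1296 + 0.0004 + 0.0100 + 0.0025 + 0.0004 + 0.0004 + 0.1849 = 0.3282
B_Blac = 1 / 0.3282 = 3.0469
Ranking by B (broadest → narrowest): Whitethroat (5.41) > Garden Warbler (4.25) > Blackcap (3.05)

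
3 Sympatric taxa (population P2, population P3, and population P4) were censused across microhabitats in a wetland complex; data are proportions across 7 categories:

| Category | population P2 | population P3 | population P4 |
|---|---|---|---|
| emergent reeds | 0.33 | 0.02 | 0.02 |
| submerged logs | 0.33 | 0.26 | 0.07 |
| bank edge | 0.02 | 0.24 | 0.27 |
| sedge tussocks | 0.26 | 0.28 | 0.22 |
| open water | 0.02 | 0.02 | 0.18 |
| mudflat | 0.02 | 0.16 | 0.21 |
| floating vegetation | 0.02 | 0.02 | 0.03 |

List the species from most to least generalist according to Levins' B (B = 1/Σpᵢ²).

population P4 > population P3 > population P2

Σp_P2ᵢ² = 0.33² + 0.33² + 0.02² + 0.26² + 0.02² + 0.02² + 0.02² = 0.1089 + 0.1089 + 0.0004 + 0.0676 + 0.0004 + 0.0004 + 0.0004 = 0.2870
B_P2 = 1 / 0.2870 = 3.4843
Σp_P3ᵢ² = 0.02² + 0.26² + 0.24² + 0.28² + 0.02² + 0.16² + 0.02² = 0.0004 + 0.0676 + 0.0576 + 0.0784 + 0.0004 + 0.0256 + 0.0004 = 0.2304
B_P3 = 1 / 0.2304 = 4.3403
Σp_P4ᵢ² = 0.02² + 0.07² + 0.27² + 0.22² + 0.18² + 0.21² + 0.03² = 0.0004 + 0.0049 + 0.0729 + 0.0484 + 0.0324 + 0.0441 + 0.0009 = 0.2040
B_P4 = 1 / 0.2040 = 4.9020
Ranking by B (broadest → narrowest): population P4 (4.90) > population P3 (4.34) > population P2 (3.48)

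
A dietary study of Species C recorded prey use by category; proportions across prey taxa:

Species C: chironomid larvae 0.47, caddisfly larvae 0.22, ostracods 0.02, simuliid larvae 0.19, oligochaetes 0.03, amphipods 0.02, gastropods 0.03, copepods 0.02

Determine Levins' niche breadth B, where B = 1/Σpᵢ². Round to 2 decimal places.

3.24

Σpᵢ² = 0.47² + 0.22² + 0.02² + 0.19² + 0.03² + 0.02² + 0.03² + 0.02² = 0.2209 + 0.0484 + 0.0004 + 0.0361 + 0.0009 + 0.0004 + 0.0009 + 0.0004 = 0.3084
B = 1 / 0.3084 = 3.2425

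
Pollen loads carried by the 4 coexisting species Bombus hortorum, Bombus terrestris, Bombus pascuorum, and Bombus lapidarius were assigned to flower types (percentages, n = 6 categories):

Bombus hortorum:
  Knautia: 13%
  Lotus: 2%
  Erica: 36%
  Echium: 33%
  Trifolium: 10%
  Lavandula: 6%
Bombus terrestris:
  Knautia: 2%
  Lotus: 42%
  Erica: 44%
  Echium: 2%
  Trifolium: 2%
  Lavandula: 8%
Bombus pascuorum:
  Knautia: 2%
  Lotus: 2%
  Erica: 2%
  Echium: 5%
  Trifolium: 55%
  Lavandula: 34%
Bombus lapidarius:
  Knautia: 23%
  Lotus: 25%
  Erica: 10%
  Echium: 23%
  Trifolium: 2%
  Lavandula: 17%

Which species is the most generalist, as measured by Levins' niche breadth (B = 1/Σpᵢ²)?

Bombus lapidarius

Convert percentages to proportions (divide by 100).
Σp_hortᵢ² = 0.13² + 0.02² + 0.36² + 0.33² + 0.10² + 0.06² = 0.0169 + 0.0004 + 0.1296 + 0.1089 + 0.0100 + 0.0036 = 0.2694
B_hort = 1 / 0.2694 = 3.7120
Σp_terrᵢ² = 0.02² + 0.42² + 0.44² + 0.02² + 0.02² + 0.08² = 0.0004 + 0.1764 + 0.1936 + 0.0004 + 0.0004 + 0.0064 = 0.3776
B_terr = 1 / 0.3776 = 2.6483
Σp_pascᵢ² = 0.02² + 0.02² + 0.02² + 0.05² + 0.55² + 0.34² = 0.0004 + 0.0004 + 0.0004 + 0.0025 + 0.3025 + 0.1156 = 0.4218
B_pasc = 1 / 0.4218 = 2.3708
Σp_lapiᵢ² = 0.23² + 0.25² + 0.10² + 0.23² + 0.02² + 0.17² = 0.0529 + 0.0625 + 0.0100 + 0.0529 + 0.0004 + 0.0289 = 0.2076
B_lapi = 1 / 0.2076 = 4.8170
Highest B → broadest niche (most generalist): Bombus lapidarius (B = 4.82).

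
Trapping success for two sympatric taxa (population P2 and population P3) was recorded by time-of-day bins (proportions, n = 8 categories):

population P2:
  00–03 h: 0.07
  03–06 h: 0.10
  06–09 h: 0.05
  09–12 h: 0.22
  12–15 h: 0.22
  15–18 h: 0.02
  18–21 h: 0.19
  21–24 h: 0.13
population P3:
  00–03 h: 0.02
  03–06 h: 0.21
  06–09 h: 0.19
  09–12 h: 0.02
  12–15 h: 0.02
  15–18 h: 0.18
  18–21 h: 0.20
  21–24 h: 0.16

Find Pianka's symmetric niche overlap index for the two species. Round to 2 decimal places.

Σ p₁ᵢp₂ᵢ = 0.0014 + 0.0210 + 0.0095 + 0.0044 + 0.0044 + 0.0036 + 0.0380 + 0.0208 = 0.1031
Σp_1ᵢ² = 0.07² + 0.10² + 0.05² + 0.22² + 0.22² + 0.02² + 0.19² + 0.13² = 0.0049 + 0.0100 + 0.0025 + 0.0484 + 0.0484 + 0.0004 + 0.0361 + 0.0169 = 0.1676
Σp_2ᵢ² = 0.02² + 0.21² + 0.19² + 0.02² + 0.02² + 0.18² + 0.20² + 0.16² = 0.0004 + 0.0441 + 0.0361 + 0.0004 + 0.0004 + 0.0324 + 0.0400 + 0.0256 = 0.1794
O = 0.1031 / √(0.1676 × 0.1794) = 0.1031 / 0.17340 = 0.5946

0.59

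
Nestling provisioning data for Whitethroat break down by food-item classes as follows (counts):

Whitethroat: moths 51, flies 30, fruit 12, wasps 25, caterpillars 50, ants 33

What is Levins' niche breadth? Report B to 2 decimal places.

5.14

Proportions for Whitethroat (n=201): 51/201=0.2537, 30/201=0.1493, 12/201=0.0597, 25/201=0.1244, 50/201=0.2488, 33/201=0.1642
Σpᵢ² = 0.2537² + 0.1493² + 0.0597² + 0.1244² + 0.2488² + 0.1642² = 0.064364 + 0.022290 + 0.003564 + 0.015475 + 0.061901 + 0.026962 = 0.194556
B = 1 / 0.194556 = 5.1399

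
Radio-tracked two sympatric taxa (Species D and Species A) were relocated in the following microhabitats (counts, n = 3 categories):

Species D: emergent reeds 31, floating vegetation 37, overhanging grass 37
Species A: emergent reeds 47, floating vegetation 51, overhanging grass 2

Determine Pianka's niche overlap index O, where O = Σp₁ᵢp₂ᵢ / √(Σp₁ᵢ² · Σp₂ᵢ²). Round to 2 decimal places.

Proportions for Species D (n=105): 31/105=0.2952, 37/105=0.3524, 37/105=0.3524
Proportions for Species A (n=100): 47/100=0.4700, 51/100=0.5100, 2/100=0.0200
Σ p₁ᵢp₂ᵢ = 0.138744 + 0.179724 + 0.007048 = 0.325516
Σp_1ᵢ² = 0.2952² + 0.3524² + 0.3524² = 0.087143 + 0.124186 + 0.124186 = 0.335515
Σp_2ᵢ² = 0.4700² + 0.5100² + 0.0200² = 0.220900 + 0.260100 + 0.000400 = 0.481400
O = 0.325516 / √(0.335515 × 0.481400) = 0.325516 / 0.4018917 = 0.8100

0.81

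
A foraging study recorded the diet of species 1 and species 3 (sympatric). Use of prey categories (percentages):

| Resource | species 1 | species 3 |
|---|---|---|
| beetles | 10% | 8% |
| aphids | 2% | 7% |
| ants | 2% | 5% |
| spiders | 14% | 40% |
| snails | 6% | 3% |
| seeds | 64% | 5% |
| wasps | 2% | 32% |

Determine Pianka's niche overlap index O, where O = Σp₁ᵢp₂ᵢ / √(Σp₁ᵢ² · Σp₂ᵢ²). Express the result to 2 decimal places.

Convert percentages to proportions (divide by 100).
Σ p₁ᵢp₂ᵢ = 0.0080 + 0.0014 + 0.0010 + 0.0560 + 0.0018 + 0.0320 + 0.0064 = 0.1066
Σp_1ᵢ² = 0.10² + 0.02² + 0.02² + 0.14² + 0.06² + 0.64² + 0.02² = 0.0100 + 0.0004 + 0.0004 + 0.0196 + 0.0036 + 0.4096 + 0.0004 = 0.4440
Σp_2ᵢ² = 0.08² + 0.07² + 0.05² + 0.40² + 0.03² + 0.05² + 0.32² = 0.0064 + 0.0049 + 0.0025 + 0.1600 + 0.0009 + 0.0025 + 0.1024 = 0.2796
O = 0.1066 / √(0.4440 × 0.2796) = 0.1066 / 0.35234 = 0.3025

0.30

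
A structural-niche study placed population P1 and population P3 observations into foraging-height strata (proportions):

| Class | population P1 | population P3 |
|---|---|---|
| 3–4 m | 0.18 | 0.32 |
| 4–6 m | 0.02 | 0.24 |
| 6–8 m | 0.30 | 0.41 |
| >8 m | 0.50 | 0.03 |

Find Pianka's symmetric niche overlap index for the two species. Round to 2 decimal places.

Σ p₁ᵢp₂ᵢ = 0.0576 + 0.0048 + 0.1230 + 0.0150 = 0.2004
Σp_1ᵢ² = 0.18² + 0.02² + 0.30² + 0.50² = 0.0324 + 0.0004 + 0.0900 + 0.2500 = 0.3728
Σp_2ᵢ² = 0.32² + 0.24² + 0.41² + 0.03² = 0.1024 + 0.0576 + 0.1681 + 0.0009 = 0.3290
O = 0.2004 / √(0.3728 × 0.3290) = 0.2004 / 0.35022 = 0.5722

0.57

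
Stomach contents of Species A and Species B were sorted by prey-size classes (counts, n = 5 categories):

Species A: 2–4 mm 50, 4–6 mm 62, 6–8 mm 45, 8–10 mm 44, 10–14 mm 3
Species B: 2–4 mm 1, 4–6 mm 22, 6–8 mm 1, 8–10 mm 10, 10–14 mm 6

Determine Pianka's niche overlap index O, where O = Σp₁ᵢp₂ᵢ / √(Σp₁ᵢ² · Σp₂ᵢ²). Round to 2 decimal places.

0.76

Proportions for Species A (n=204): 50/204=0.2451, 62/204=0.3039, 45/204=0.2206, 44/204=0.2157, 3/204=0.0147
Proportions for Species B (n=40): 1/40=0.0250, 22/40=0.5500, 1/40=0.0250, 10/40=0.2500, 6/40=0.1500
Σ p₁ᵢp₂ᵢ = 0.006128 + 0.167145 + 0.005515 + 0.053925 + 0.002205 = 0.234918
Σp_1ᵢ² = 0.2451² + 0.3039² + 0.2206² + 0.2157² + 0.0147² = 0.060074 + 0.092355 + 0.048664 + 0.046526 + 0.000216 = 0.247835
Σp_2ᵢ² = 0.0250² + 0.5500² + 0.0250² + 0.2500² + 0.1500² = 0.000625 + 0.302500 + 0.000625 + 0.062500 + 0.022500 = 0.388750
O = 0.234918 / √(0.247835 × 0.388750) = 0.234918 / 0.3103963 = 0.7568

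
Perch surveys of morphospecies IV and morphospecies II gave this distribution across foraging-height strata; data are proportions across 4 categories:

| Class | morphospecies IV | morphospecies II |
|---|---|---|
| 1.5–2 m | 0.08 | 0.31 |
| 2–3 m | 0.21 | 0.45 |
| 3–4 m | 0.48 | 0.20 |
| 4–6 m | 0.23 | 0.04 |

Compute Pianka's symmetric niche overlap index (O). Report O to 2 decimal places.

Σ p₁ᵢp₂ᵢ = 0.0248 + 0.0945 + 0.0960 + 0.0092 = 0.2245
Σp_1ᵢ² = 0.08² + 0.21² + 0.48² + 0.23² = 0.0064 + 0.0441 + 0.2304 + 0.0529 = 0.3338
Σp_2ᵢ² = 0.31² + 0.45² + 0.20² + 0.04² = 0.0961 + 0.2025 + 0.0400 + 0.0016 = 0.3402
O = 0.2245 / √(0.3338 × 0.3402) = 0.2245 / 0.33698 = 0.6662

0.67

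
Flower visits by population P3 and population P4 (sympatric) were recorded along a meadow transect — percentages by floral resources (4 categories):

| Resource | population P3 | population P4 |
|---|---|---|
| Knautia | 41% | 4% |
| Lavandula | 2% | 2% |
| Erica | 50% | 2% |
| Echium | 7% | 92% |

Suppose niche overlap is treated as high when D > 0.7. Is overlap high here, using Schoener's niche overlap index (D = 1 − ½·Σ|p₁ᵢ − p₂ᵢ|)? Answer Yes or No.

Convert percentages to proportions (divide by 100).
Σ|p₁ᵢ − p₂ᵢ| = 0.37 + 0.00 + 0.48 + 0.85 = 1.70
D = 1 − ½ × 1.70 = 1 − 0.850 = 0.1500
D = 0.1500 < 0.7 → No.

No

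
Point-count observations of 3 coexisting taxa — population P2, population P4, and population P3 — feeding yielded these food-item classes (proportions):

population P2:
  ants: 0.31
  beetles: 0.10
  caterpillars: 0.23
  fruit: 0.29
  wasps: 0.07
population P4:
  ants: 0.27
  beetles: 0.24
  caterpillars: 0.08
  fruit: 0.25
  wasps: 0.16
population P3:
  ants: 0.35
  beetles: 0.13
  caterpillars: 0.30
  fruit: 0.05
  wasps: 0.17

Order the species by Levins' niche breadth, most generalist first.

population P4 > population P2 > population P3

Σp_P2ᵢ² = 0.31² + 0.10² + 0.23² + 0.29² + 0.07² = 0.0961 + 0.0100 + 0.0529 + 0.0841 + 0.0049 = 0.2480
B_P2 = 1 / 0.2480 = 4.0323
Σp_P4ᵢ² = 0.27² + 0.24² + 0.08² + 0.25² + 0.16² = 0.0729 + 0.0576 + 0.0064 + 0.0625 + 0.0256 = 0.2250
B_P4 = 1 / 0.2250 = 4.4444
Σp_P3ᵢ² = 0.35² + 0.13² + 0.30² + 0.05² + 0.17² = 0.1225 + 0.0169 + 0.0900 + 0.0025 + 0.0289 = 0.2608
B_P3 = 1 / 0.2608 = 3.8344
Ranking by B (broadest → narrowest): population P4 (4.44) > population P2 (4.03) > population P3 (3.83)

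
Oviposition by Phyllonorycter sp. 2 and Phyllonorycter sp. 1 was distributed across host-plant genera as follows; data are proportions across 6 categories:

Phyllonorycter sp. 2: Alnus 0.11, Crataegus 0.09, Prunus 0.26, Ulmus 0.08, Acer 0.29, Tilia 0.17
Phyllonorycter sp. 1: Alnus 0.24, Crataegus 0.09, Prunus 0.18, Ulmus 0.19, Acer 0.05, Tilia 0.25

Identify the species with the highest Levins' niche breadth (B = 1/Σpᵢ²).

Phyllonorycter sp. 1

Σp_2ᵢ² = 0.11² + 0.09² + 0.26² + 0.08² + 0.29² + 0.17² = 0.0121 + 0.0081 + 0.0676 + 0.0064 + 0.0841 + 0.0289 = 0.2072
B_2 = 1 / 0.2072 = 4.8263
Σp_1ᵢ² = 0.24² + 0.09² + 0.18² + 0.19² + 0.05² + 0.25² = 0.0576 + 0.0081 + 0.0324 + 0.0361 + 0.0025 + 0.0625 = 0.1992
B_1 = 1 / 0.1992 = 5.0201
Highest B → broadest niche (most generalist): Phyllonorycter sp. 1 (B = 5.02).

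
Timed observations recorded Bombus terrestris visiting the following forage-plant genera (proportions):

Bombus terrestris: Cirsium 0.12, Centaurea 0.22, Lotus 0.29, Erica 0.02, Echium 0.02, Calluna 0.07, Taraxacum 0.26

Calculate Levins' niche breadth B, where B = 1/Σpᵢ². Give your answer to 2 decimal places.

Σpᵢ² = 0.12² + 0.22² + 0.29² + 0.02² + 0.02² + 0.07² + 0.26² = 0.0144 + 0.0484 + 0.0841 + 0.0004 + 0.0004 + 0.0049 + 0.0676 = 0.2202
B = 1 / 0.2202 = 4.5413

4.54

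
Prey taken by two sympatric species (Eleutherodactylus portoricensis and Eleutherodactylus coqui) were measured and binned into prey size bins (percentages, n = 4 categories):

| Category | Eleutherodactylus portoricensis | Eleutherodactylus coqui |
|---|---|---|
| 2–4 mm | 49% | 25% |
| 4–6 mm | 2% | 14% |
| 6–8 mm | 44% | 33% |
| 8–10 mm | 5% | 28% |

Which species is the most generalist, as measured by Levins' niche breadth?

Convert percentages to proportions (divide by 100).
Σp_portᵢ² = 0.49² + 0.02² + 0.44² + 0.05² = 0.2401 + 0.0004 + 0.1936 + 0.0025 = 0.4366
B_port = 1 / 0.4366 = 2.2904
Σp_coquᵢ² = 0.25² + 0.14² + 0.33² + 0.28² = 0.0625 + 0.0196 + 0.1089 + 0.0784 = 0.2694
B_coqu = 1 / 0.2694 = 3.7120
Highest B → broadest niche (most generalist): Eleutherodactylus coqui (B = 3.71).

Eleutherodactylus coqui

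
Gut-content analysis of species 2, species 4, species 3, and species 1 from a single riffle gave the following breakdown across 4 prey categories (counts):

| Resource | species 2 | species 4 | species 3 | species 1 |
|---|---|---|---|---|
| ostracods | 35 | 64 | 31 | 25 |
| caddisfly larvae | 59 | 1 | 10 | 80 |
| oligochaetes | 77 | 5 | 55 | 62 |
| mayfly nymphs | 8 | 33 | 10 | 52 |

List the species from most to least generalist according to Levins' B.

species 1 > species 2 > species 3 > species 4

Proportions for species 2 (n=179): 35/179=0.1955, 59/179=0.3296, 77/179=0.4302, 8/179=0.0447
Proportions for species 4 (n=103): 64/103=0.6214, 1/103=0.0097, 5/103=0.0485, 33/103=0.3204
Proportions for species 3 (n=106): 31/106=0.2925, 10/106=0.0943, 55/106=0.5189, 10/106=0.0943
Proportions for species 1 (n=219): 25/219=0.1142, 80/219=0.3653, 62/219=0.2831, 52/219=0.2374
Σp_2ᵢ² = 0.1955² + 0.3296² + 0.4302² + 0.0447² = 0.038220 + 0.108636 + 0.185072 + 0.001998 = 0.333926
B_2 = 1 / 0.333926 = 2.9947
Σp_4ᵢ² = 0.6214² + 0.0097² + 0.0485² + 0.3204² = 0.386138 + 0.000094 + 0.002352 + 0.102656 = 0.491240
B_4 = 1 / 0.491240 = 2.0357
Σp_3ᵢ² = 0.2925² + 0.0943² + 0.5189² + 0.0943² = 0.085556 + 0.008892 + 0.269257 + 0.008892 = 0.372597
B_3 = 1 / 0.372597 = 2.6839
Σp_1ᵢ² = 0.1142² + 0.3653² + 0.2831² + 0.2374² = 0.013042 + 0.133444 + 0.080146 + 0.056359 = 0.282991
B_1 = 1 / 0.282991 = 3.5337
Ranking by B (broadest → narrowest): species 1 (3.53) > species 2 (2.99) > species 3 (2.68) > species 4 (2.04)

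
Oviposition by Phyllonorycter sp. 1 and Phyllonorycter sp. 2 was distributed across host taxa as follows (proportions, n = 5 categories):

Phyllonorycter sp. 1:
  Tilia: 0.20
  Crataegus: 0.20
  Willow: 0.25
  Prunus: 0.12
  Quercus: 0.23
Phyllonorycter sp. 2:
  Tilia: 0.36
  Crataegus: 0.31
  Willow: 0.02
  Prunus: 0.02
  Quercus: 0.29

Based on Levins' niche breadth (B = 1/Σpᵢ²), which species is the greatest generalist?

Phyllonorycter sp. 1

Σp_1ᵢ² = 0.20² + 0.20² + 0.25² + 0.12² + 0.23² = 0.0400 + 0.0400 + 0.0625 + 0.0144 + 0.0529 = 0.2098
B_1 = 1 / 0.2098 = 4.7664
Σp_2ᵢ² = 0.36² + 0.31² + 0.02² + 0.02² + 0.29² = 0.1296 + 0.0961 + 0.0004 + 0.0004 + 0.0841 = 0.3106
B_2 = 1 / 0.3106 = 3.2196
Highest B → broadest niche (most generalist): Phyllonorycter sp. 1 (B = 4.77).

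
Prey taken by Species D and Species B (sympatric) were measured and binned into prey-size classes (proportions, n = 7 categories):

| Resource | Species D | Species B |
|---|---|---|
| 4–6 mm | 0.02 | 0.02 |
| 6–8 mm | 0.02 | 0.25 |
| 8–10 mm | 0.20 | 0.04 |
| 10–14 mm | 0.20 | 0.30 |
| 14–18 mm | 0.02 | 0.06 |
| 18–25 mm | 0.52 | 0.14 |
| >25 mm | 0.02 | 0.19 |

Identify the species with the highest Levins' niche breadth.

Species B

Σp_Dᵢ² = 0.02² + 0.02² + 0.20² + 0.20² + 0.02² + 0.52² + 0.02² = 0.0004 + 0.0004 + 0.0400 + 0.0400 + 0.0004 + 0.2704 + 0.0004 = 0.3520
B_D = 1 / 0.3520 = 2.8409
Σp_Bᵢ² = 0.02² + 0.25² + 0.04² + 0.30² + 0.06² + 0.14² + 0.19² = 0.0004 + 0.0625 + 0.0016 + 0.0900 + 0.0036 + 0.0196 + 0.0361 = 0.2138
B_B = 1 / 0.2138 = 4.6773
Highest B → broadest niche (most generalist): Species B (B = 4.68).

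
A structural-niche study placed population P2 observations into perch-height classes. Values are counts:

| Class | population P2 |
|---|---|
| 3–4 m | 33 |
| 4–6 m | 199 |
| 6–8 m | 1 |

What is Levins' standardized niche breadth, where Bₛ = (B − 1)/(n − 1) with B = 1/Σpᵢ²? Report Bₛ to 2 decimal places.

Proportions for population P2 (n=233): 33/233=0.1416, 199/233=0.8541, 1/233=0.0043
Σpᵢ² = 0.1416² + 0.8541² + 0.0043² = 0.020051 + 0.729487 + 0.000018 = 0.749556
B = 1 / 0.749556 = 1.3341
Bₛ = (B − 1)/(n − 1) = (1.3341 − 1)/(3 − 1) = 0.3341/2 = 0.1671

0.17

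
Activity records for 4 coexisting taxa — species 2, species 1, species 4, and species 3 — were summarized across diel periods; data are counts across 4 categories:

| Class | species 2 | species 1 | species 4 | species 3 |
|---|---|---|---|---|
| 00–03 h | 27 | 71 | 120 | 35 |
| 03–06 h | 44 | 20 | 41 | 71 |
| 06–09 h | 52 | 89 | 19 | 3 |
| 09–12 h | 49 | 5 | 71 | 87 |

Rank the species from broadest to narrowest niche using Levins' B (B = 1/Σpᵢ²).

Proportions for species 2 (n=172): 27/172=0.1570, 44/172=0.2558, 52/172=0.3023, 49/172=0.2849
Proportions for species 1 (n=185): 71/185=0.3838, 20/185=0.1081, 89/185=0.4811, 5/185=0.0270
Proportions for species 4 (n=251): 120/251=0.4781, 41/251=0.1633, 19/251=0.0757, 71/251=0.2829
Proportions for species 3 (n=196): 35/196=0.1786, 71/196=0.3622, 3/196=0.0153, 87/196=0.4439
Σp_2ᵢ² = 0.1570² + 0.2558² + 0.3023² + 0.2849² = 0.024649 + 0.065434 + 0.091385 + 0.081168 = 0.262636
B_2 = 1 / 0.262636 = 3.8076
Σp_1ᵢ² = 0.3838² + 0.1081² + 0.4811² + 0.0270² = 0.147302 + 0.011686 + 0.231457 + 0.000729 = 0.391174
B_1 = 1 / 0.391174 = 2.5564
Σp_4ᵢ² = 0.4781² + 0.1633² + 0.0757² + 0.2829² = 0.228580 + 0.026667 + 0.005730 + 0.080032 = 0.341009
B_4 = 1 / 0.341009 = 2.9325
Σp_3ᵢ² = 0.1786² + 0.3622² + 0.0153² + 0.4439² = 0.031898 + 0.131189 + 0.000234 + 0.197047 = 0.360368
B_3 = 1 / 0.360368 = 2.7749
Ranking by B (broadest → narrowest): species 2 (3.81) > species 4 (2.93) > species 3 (2.77) > species 1 (2.56)

species 2 > species 4 > species 3 > species 1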